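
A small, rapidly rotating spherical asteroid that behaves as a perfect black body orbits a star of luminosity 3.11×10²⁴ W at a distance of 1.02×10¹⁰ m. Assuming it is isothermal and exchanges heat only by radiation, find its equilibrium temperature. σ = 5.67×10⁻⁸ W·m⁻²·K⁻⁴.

First find the stellar flux at distance d: S = L/(4πd²) = 3.11×10²⁴/(4π·(1.02×10¹⁰)²) = 2379 W/m².
For an isothermal sphere, absorbed (1−a)S·πr² = emitted σ·4πr²·T⁴, so T⁴ = (1−a)S/(4σ).
T⁴ = 1.00·2379/(4·5.67×10⁻⁸) = 1.049×10¹⁰ K⁴.

T ≈ 320 K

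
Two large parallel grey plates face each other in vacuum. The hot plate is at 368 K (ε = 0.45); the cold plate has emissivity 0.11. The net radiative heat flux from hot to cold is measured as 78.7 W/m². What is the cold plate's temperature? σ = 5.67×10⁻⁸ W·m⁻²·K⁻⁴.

T₂ ≈ 252 K

q = σ(T₁⁴ − T₂⁴)/(1/ε₁ + 1/ε₂ − 1); denominator = 10.31.
T₂⁴ = T₁⁴ − q·(1/ε₁+1/ε₂−1)/σ = 1.834×10¹⁰ − 78.7·10.31/5.67×10⁻⁸
    = 4.025×10⁹ K⁴.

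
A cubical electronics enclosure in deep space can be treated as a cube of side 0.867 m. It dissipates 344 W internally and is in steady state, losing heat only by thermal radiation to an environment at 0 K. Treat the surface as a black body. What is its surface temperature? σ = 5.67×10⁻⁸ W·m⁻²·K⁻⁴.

Steady state: internal power = radiated power, P = εσA T⁴.
Radiating area A = 6L² = 4.510 m².
T⁴ = P/(εσA) = 344/(1.0·5.67×10⁻⁸·4.510) = 1.345×10⁹ K⁴.
T = (1.345×10⁹)^(1/4).

T ≈ 192 K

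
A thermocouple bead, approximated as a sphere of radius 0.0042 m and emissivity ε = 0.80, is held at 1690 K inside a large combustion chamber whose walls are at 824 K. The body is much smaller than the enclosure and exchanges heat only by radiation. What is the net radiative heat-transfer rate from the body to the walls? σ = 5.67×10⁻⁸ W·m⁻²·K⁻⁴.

P_net ≈ 77.4 W

For a small grey body in a large enclosure: P_net = εσA(T_body⁴ − T_wall⁴).
A = 4πr² = 2.217×10⁻⁴ m²; T_body⁴ − T_wall⁴ = 8.157×10¹² − 4.610×10¹¹ = 7.696×10¹² K⁴.
|P_net| = 0.80·5.67×10⁻⁸·2.217×10⁻⁴·7.696×10¹².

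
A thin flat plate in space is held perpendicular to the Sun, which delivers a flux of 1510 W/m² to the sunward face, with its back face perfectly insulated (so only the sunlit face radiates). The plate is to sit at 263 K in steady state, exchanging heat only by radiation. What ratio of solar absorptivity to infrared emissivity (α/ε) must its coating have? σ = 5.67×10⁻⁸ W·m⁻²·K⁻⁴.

α/ε ≈ 0.180

Balance: αS·A = εσ·1A·T⁴ ⇒ α/ε = σT⁴/S.
α/ε = 5.67×10⁻⁸·(263)⁴/1510 = 5.67×10⁻⁸·4.784×10⁹/1510.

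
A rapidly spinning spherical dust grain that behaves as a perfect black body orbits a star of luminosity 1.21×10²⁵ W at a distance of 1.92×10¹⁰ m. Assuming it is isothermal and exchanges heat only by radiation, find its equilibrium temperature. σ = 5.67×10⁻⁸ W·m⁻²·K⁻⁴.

First find the stellar flux at distance d: S = L/(4πd²) = 1.21×10²⁵/(4π·(1.92×10¹⁰)²) = 2612 W/m².
For an isothermal sphere, absorbed (1−a)S·πr² = emitted σ·4πr²·T⁴, so T⁴ = (1−a)S/(4σ).
T⁴ = 1.00·2612/(4·5.67×10⁻⁸) = 1.152×10¹⁰ K⁴.

T ≈ 328 K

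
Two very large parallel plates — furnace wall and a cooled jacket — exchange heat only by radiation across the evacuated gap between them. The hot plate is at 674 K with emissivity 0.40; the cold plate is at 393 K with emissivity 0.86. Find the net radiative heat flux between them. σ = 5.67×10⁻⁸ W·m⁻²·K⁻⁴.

q ≈ 3890 W/m²

For two infinite grey parallel plates, q = σ(T₁⁴ − T₂⁴)/(1/ε₁ + 1/ε₂ − 1).
T₁⁴ − T₂⁴ = 2.064×10¹¹ − 2.385×10¹⁰ = 1.825×10¹¹ K⁴.
1/ε₁ + 1/ε₂ − 1 = 2.500 + 1.163 − 1 = 2.663.
q = 5.67×10⁻⁸ × 1.825×10¹¹ / 2.663.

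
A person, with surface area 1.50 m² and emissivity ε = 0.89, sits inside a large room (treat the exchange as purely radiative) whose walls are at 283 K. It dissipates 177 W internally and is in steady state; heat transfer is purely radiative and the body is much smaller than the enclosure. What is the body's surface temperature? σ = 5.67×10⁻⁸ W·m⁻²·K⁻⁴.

For a small grey body in a large enclosure, net radiated power = εσA(T⁴ − T_w⁴).
Steady state: P = εσA(T⁴ − T_w⁴) with A = 1.50 m².
T⁴ = P/(εσA) + T_w⁴ = 177/(0.89·5.67×10⁻⁸·1.500) + (283)⁴
    = 2.338×10⁹ + 6.414×10⁹ = 8.753×10⁹ K⁴.

T ≈ 306 K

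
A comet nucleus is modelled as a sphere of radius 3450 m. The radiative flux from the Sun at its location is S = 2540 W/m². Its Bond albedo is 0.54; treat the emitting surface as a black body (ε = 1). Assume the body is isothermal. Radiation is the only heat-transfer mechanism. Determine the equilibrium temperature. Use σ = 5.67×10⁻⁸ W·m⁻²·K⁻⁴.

T ≈ 268 K

At equilibrium, absorbed power = emitted power.
Absorbing cross-section = πr² = 3.739×10⁷ m²; emitting surface = 4πr² = 1.496×10⁸ m² (ratio 4).
(1−a)S·A_cross = εσ·A_surf·T⁴  ⇒  T⁴ = (1−a)S/(4σ).
T⁴ = 0.460·2540/(4·5.67×10⁻⁸) = 5.152×10⁹ K⁴.
T = (5.152×10⁹)^(1/4).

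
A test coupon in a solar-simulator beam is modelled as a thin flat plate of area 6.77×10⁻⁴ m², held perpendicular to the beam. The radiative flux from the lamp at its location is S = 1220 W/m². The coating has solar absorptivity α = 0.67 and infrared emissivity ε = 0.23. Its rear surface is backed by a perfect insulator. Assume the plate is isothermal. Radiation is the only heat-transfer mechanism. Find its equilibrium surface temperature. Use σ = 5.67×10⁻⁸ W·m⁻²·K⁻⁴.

T ≈ 500 K

At equilibrium, absorbed power = emitted power.
Absorbing cross-section = A = 6.770×10⁻⁴ m²; emitting surface = A = 6.770×10⁻⁴ m² (ratio 1).
αS·A_cross = εσ·A_surf·T⁴  ⇒  T⁴ = αS/(ε·1σ).
T⁴ = 0.670·1220/(0.23·1·5.67×10⁻⁸) = 6.268×10¹⁰ K⁴.
T = (6.268×10¹⁰)^(1/4).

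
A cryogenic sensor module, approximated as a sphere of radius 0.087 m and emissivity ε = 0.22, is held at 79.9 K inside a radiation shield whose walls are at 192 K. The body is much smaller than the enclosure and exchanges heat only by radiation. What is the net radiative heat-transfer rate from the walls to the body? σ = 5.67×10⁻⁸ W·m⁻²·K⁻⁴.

For a small grey body in a large enclosure: P_net = εσA(T_body⁴ − T_wall⁴).
A = 4πr² = 0.09511 m²; T_body⁴ − T_wall⁴ = 4.076×10⁷ − 1.359×10⁹ = -1.318×10⁹ K⁴.
|P_net| = 0.22·5.67×10⁻⁸·0.09511·1.318×10⁹.

P_net ≈ 1.56 W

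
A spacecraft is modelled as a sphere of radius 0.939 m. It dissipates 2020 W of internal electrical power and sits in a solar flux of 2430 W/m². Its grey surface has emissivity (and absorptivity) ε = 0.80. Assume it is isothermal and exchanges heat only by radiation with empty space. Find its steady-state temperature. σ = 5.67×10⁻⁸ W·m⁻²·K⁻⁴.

T ≈ 348 K

At steady state, absorbed solar power + internal power = radiated power.
Absorbed: α·S·A_cross = 0.80·2430·2.770 = 5385 W (cross-section πr²).
Total input = 5385 + 2020 = 7405 W.
Radiated: εσ·A_surf·T⁴ with A_surf = 4πr² = 11.08 m².
T⁴ = 7405/(0.80·5.67×10⁻⁸·11.08) = 1.473×10¹⁰ K⁴.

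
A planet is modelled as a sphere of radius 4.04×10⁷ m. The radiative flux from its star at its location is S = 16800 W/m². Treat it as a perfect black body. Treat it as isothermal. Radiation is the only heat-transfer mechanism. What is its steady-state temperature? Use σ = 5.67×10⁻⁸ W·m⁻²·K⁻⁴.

T ≈ 522 K

At equilibrium, absorbed power = emitted power.
Absorbing cross-section = πr² = 5.128×10¹⁵ m²; emitting surface = 4πr² = 2.051×10¹⁶ m² (ratio 4).
S·A_cross = εσ·A_surf·T⁴  ⇒  T⁴ = S/(4σ).
T⁴ = 1.00·16800/(4·5.67×10⁻⁸) = 7.407×10¹⁰ K⁴.
T = (7.407×10¹⁰)^(1/4).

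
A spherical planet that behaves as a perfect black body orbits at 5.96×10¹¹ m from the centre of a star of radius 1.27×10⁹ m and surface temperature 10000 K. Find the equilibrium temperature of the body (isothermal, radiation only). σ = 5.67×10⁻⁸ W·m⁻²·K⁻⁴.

The star's surface emits σT_*⁴; at distance d the flux is S = σT_*⁴(R_*/d)².
S = 5.67×10⁻⁸·(10000)⁴·(1.27×10⁹/5.96×10¹¹)² = 2575 W/m².
For an isothermal sphere T⁴ = (1−a)S/(4σ) = 1.135×10¹⁰ K⁴.

T ≈ 326 K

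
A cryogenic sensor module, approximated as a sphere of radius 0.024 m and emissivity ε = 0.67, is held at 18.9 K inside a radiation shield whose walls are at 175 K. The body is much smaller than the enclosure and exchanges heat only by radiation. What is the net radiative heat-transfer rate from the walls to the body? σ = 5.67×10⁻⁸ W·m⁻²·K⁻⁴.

P_net ≈ 0.258 W

For a small grey body in a large enclosure: P_net = εσA(T_body⁴ − T_wall⁴).
A = 4πr² = 0.007238 m²; T_body⁴ − T_wall⁴ = 1.276×10⁵ − 9.379×10⁸ = -9.378×10⁸ K⁴.
|P_net| = 0.67·5.67×10⁻⁸·0.007238·9.378×10⁸.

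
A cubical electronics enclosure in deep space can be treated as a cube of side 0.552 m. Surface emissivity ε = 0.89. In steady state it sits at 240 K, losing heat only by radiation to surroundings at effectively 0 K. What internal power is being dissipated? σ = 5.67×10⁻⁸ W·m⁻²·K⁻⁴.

P ≈ 306 W

Steady state: P = εσA T⁴.
A = 6L² = 1.828 m²; T⁴ = (240)⁴ = 3.318×10⁹ K⁴.
P = 0.89 × 5.67×10⁻⁸ × 1.828 × 3.318×10⁹.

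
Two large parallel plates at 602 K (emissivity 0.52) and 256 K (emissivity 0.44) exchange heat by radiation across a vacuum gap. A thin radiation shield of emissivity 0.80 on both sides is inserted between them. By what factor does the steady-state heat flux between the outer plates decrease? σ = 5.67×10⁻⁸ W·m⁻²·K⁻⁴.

factor ≈ 1.47

Without shield: q₀ = σΔ(T⁴)/(1/ε₁+1/ε₂−1) with denominator 3.196.
With shield the two gaps are in series; the resistances add: (1/ε₁+1/ε_s−1)+(1/ε_s+1/ε₂−1) = 2.173+2.523 = 4.696.
Heat-flux ratio q₀/q = 4.696/3.196.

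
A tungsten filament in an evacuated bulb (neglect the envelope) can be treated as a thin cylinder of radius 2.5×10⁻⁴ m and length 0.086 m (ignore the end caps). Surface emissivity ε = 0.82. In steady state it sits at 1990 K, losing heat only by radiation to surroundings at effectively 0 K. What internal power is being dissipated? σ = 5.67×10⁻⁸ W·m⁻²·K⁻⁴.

P ≈ 98.5 W

Steady state: P = εσA T⁴.
A = 2πrL = 1.351×10⁻⁴ m²; T⁴ = (1990)⁴ = 1.568×10¹³ K⁴.
P = 0.82 × 5.67×10⁻⁸ × 1.351×10⁻⁴ × 1.568×10¹³.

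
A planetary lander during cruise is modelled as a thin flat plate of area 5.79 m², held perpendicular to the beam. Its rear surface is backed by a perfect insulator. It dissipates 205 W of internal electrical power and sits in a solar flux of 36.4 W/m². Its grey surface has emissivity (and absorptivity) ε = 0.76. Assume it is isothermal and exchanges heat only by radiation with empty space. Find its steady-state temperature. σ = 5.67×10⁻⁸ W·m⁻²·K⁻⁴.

T ≈ 196 K

At steady state, absorbed solar power + internal power = radiated power.
Absorbed: α·S·A_cross = 0.76·36.4·5.790 = 160.2 W (cross-section A).
Total input = 160.2 + 205 = 365.2 W.
Radiated: εσ·A_surf·T⁴ with A_surf = A = 5.790 m².
T⁴ = 365.2/(0.76·5.67×10⁻⁸·5.790) = 1.464×10⁹ K⁴.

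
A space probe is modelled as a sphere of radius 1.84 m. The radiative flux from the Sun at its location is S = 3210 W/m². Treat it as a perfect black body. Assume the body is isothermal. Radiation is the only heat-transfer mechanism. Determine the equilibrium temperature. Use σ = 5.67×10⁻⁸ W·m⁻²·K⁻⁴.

At equilibrium, absorbed power = emitted power.
Absorbing cross-section = πr² = 10.64 m²; emitting surface = 4πr² = 42.54 m² (ratio 4).
S·A_cross = εσ·A_surf·T⁴  ⇒  T⁴ = S/(4σ).
T⁴ = 1.00·3210/(4·5.67×10⁻⁸) = 1.415×10¹⁰ K⁴.
T = (1.415×10¹⁰)^(1/4).

T ≈ 345 K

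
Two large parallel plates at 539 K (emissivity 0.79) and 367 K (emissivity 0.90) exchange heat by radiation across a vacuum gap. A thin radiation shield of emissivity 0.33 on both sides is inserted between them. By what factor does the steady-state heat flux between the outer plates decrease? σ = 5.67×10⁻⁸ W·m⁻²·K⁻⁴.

factor ≈ 4.68

Without shield: q₀ = σΔ(T⁴)/(1/ε₁+1/ε₂−1) with denominator 1.377.
With shield the two gaps are in series; the resistances add: (1/ε₁+1/ε_s−1)+(1/ε_s+1/ε₂−1) = 3.296+3.141 = 6.438.
Heat-flux ratio q₀/q = 6.438/1.377.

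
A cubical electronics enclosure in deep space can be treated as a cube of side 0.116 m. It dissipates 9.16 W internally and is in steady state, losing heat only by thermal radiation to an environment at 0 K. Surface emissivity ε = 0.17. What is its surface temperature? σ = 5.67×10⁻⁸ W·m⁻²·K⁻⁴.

T ≈ 329 K

Steady state: internal power = radiated power, P = εσA T⁴.
Radiating area A = 6L² = 0.08074 m².
T⁴ = P/(εσA) = 9.16/(0.17·5.67×10⁻⁸·0.08074) = 1.177×10¹⁰ K⁴.
T = (1.177×10¹⁰)^(1/4).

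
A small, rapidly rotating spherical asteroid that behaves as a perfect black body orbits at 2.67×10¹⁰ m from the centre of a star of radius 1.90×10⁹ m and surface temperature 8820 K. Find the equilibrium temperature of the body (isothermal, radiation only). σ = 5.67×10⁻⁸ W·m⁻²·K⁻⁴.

The star's surface emits σT_*⁴; at distance d the flux is S = σT_*⁴(R_*/d)².
S = 5.67×10⁻⁸·(8820)⁴·(1.90×10⁹/2.67×10¹⁰)² = 1.738×10⁶ W/m².
For an isothermal sphere T⁴ = (1−a)S/(4σ) = 7.661×10¹² K⁴.

T ≈ 1660 K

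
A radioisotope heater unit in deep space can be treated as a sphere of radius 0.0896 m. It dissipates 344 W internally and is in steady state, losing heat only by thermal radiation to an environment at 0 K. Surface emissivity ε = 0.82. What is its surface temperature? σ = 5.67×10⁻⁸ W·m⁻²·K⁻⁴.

Steady state: internal power = radiated power, P = εσA T⁴.
Radiating area A = 4πr² = 0.1009 m².
T⁴ = P/(εσA) = 344/(0.82·5.67×10⁻⁸·0.1009) = 7.334×10¹⁰ K⁴.
T = (7.334×10¹⁰)^(1/4).

T ≈ 520 K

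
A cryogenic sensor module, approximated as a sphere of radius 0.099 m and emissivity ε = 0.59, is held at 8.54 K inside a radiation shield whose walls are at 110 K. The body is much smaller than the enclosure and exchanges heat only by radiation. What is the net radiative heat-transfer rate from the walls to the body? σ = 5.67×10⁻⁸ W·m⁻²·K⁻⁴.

For a small grey body in a large enclosure: P_net = εσA(T_body⁴ − T_wall⁴).
A = 4πr² = 0.1232 m²; T_body⁴ − T_wall⁴ = 5319 − 1.464×10⁸ = -1.464×10⁸ K⁴.
|P_net| = 0.59·5.67×10⁻⁸·0.1232·1.464×10⁸.

P_net ≈ 0.603 W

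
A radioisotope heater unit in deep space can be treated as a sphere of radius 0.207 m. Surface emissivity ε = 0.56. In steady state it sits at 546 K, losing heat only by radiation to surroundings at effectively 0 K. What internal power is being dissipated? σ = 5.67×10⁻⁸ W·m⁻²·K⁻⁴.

Steady state: P = εσA T⁴.
A = 4πr² = 0.5385 m²; T⁴ = (546)⁴ = 8.887×10¹⁰ K⁴.
P = 0.56 × 5.67×10⁻⁸ × 0.5385 × 8.887×10¹⁰.

P ≈ 1520 W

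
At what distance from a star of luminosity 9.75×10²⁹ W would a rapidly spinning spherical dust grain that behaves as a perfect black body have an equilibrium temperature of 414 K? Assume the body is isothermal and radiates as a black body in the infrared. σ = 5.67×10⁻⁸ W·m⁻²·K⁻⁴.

d ≈ 3.41×10¹² m

For an isothermal black-emitting sphere, (1−a)S·πr² = σ·4πr²·T⁴ ⇒ S = 4σT⁴/(1−a).
S = 4·5.67×10⁻⁸·(414)⁴/1.00 = 6663 W/m².
Flux falls as S = L/(4πd²), so d = √(L/(4πS)) = √(9.75×10²⁹/(4π·6663)).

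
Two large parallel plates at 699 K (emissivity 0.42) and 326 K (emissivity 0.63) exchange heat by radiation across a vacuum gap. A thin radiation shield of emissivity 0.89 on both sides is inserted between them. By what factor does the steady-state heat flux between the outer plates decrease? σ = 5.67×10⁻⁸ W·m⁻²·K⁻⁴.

factor ≈ 1.42

Without shield: q₀ = σΔ(T⁴)/(1/ε₁+1/ε₂−1) with denominator 2.968.
With shield the two gaps are in series; the resistances add: (1/ε₁+1/ε_s−1)+(1/ε_s+1/ε₂−1) = 2.505+1.711 = 4.215.
Heat-flux ratio q₀/q = 4.215/2.968.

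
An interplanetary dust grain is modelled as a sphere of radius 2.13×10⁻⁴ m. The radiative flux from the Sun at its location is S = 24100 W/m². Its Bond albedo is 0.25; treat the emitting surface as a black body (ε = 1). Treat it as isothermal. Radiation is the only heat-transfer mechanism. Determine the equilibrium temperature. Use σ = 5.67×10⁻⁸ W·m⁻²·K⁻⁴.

At equilibrium, absorbed power = emitted power.
Absorbing cross-section = πr² = 1.425×10⁻⁷ m²; emitting surface = 4πr² = 5.701×10⁻⁷ m² (ratio 4).
(1−a)S·A_cross = εσ·A_surf·T⁴  ⇒  T⁴ = (1−a)S/(4σ).
T⁴ = 0.750·24100/(4·5.67×10⁻⁸) = 7.970×10¹⁰ K⁴.
T = (7.970×10¹⁰)^(1/4).

T ≈ 531 K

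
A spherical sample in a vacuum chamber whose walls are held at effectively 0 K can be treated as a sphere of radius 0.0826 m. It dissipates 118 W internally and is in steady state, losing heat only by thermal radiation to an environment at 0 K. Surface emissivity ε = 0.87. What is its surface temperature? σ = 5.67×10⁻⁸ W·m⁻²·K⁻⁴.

T ≈ 409 K

Steady state: internal power = radiated power, P = εσA T⁴.
Radiating area A = 4πr² = 0.08574 m².
T⁴ = P/(εσA) = 118/(0.87·5.67×10⁻⁸·0.08574) = 2.790×10¹⁰ K⁴.
T = (2.790×10¹⁰)^(1/4).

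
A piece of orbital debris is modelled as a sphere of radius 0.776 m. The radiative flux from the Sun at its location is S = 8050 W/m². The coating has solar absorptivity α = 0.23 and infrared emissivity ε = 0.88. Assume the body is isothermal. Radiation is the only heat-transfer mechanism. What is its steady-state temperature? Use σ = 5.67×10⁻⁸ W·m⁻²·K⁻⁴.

At equilibrium, absorbed power = emitted power.
Absorbing cross-section = πr² = 1.892 m²; emitting surface = 4πr² = 7.567 m² (ratio 4).
αS·A_cross = εσ·A_surf·T⁴  ⇒  T⁴ = αS/(ε·4σ).
T⁴ = 0.230·8050/(0.88·4·5.67×10⁻⁸) = 9.277×10⁹ K⁴.
T = (9.277×10⁹)^(1/4).

T ≈ 310 K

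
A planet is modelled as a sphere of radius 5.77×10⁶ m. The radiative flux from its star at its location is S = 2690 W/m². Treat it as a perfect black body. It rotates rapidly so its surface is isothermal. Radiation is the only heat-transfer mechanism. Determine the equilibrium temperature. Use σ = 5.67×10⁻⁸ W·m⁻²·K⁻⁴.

T ≈ 330 K

At equilibrium, absorbed power = emitted power.
Absorbing cross-section = πr² = 1.046×10¹⁴ m²; emitting surface = 4πr² = 4.184×10¹⁴ m² (ratio 4).
S·A_cross = εσ·A_surf·T⁴  ⇒  T⁴ = S/(4σ).
T⁴ = 1.00·2690/(4·5.67×10⁻⁸) = 1.186×10¹⁰ K⁴.
T = (1.186×10¹⁰)^(1/4).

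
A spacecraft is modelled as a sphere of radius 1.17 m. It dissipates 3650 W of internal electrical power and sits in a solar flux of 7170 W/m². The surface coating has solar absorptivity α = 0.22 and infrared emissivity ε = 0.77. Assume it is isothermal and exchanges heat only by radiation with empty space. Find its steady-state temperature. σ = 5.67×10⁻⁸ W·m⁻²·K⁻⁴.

T ≈ 343 K

At steady state, absorbed solar power + internal power = radiated power.
Absorbed: α·S·A_cross = 0.22·7170·4.301 = 6784 W (cross-section πr²).
Total input = 6784 + 3650 = 10430 W.
Radiated: εσ·A_surf·T⁴ with A_surf = 4πr² = 17.20 m².
T⁴ = 10430/(0.77·5.67×10⁻⁸·17.20) = 1.389×10¹⁰ K⁴.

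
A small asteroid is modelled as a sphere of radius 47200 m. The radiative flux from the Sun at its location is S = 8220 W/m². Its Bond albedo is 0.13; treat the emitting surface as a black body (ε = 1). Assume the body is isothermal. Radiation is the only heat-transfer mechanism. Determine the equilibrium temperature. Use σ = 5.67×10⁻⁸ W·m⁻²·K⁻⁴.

At equilibrium, absorbed power = emitted power.
Absorbing cross-section = πr² = 6.999×10⁹ m²; emitting surface = 4πr² = 2.800×10¹⁰ m² (ratio 4).
(1−a)S·A_cross = εσ·A_surf·T⁴  ⇒  T⁴ = (1−a)S/(4σ).
T⁴ = 0.870·8220/(4·5.67×10⁻⁸) = 3.153×10¹⁰ K⁴.
T = (3.153×10¹⁰)^(1/4).

T ≈ 421 K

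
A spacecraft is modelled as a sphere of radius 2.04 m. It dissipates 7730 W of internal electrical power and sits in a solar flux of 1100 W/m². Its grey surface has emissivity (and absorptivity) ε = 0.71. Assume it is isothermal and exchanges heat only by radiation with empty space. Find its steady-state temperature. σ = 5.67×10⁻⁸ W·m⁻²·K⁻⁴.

At steady state, absorbed solar power + internal power = radiated power.
Absorbed: α·S·A_cross = 0.71·1100·13.07 = 10210 W (cross-section πr²).
Total input = 10210 + 7730 = 17940 W.
Radiated: εσ·A_surf·T⁴ with A_surf = 4πr² = 52.30 m².
T⁴ = 17940/(0.71·5.67×10⁻⁸·52.30) = 8.522×10⁹ K⁴.

T ≈ 304 K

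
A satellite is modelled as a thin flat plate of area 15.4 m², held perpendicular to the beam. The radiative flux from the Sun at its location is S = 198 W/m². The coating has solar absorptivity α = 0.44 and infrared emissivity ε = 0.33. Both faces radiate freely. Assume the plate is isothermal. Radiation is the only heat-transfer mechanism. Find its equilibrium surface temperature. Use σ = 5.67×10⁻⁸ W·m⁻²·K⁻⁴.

At equilibrium, absorbed power = emitted power.
Absorbing cross-section = A = 15.40 m²; emitting surface = 2A = 30.80 m² (ratio 2).
αS·A_cross = εσ·A_surf·T⁴  ⇒  T⁴ = αS/(ε·2σ).
T⁴ = 0.440·198/(0.33·2·5.67×10⁻⁸) = 2.328×10⁹ K⁴.
T = (2.328×10⁹)^(1/4).

T ≈ 220 K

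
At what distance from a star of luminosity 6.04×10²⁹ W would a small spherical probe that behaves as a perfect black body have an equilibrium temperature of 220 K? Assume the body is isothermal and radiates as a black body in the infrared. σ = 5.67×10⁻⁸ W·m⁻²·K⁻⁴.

For an isothermal black-emitting sphere, (1−a)S·πr² = σ·4πr²·T⁴ ⇒ S = 4σT⁴/(1−a).
S = 4·5.67×10⁻⁸·(220)⁴/1.00 = 531.3 W/m².
Flux falls as S = L/(4πd²), so d = √(L/(4πS)) = √(6.04×10²⁹/(4π·531.3)).

d ≈ 9.51×10¹² m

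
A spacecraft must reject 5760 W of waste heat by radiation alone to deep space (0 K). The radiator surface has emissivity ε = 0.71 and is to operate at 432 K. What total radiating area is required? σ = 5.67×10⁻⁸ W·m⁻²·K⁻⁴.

P = εσA T⁴ ⇒ A = P/(εσT⁴).
T⁴ = 3.483×10¹⁰ K⁴.
A = 5760/(0.71 × 5.67×10⁻⁸ × 3.483×10¹⁰).

A ≈ 4.11 m²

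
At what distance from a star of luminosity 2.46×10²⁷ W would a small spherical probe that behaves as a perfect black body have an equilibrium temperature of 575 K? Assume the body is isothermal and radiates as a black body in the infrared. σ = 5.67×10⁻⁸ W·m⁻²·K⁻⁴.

For an isothermal black-emitting sphere, (1−a)S·πr² = σ·4πr²·T⁴ ⇒ S = 4σT⁴/(1−a).
S = 4·5.67×10⁻⁸·(575)⁴/1.00 = 24790 W/m².
Flux falls as S = L/(4πd²), so d = √(L/(4πS)) = √(2.46×10²⁷/(4π·24790)).

d ≈ 8.89×10¹⁰ m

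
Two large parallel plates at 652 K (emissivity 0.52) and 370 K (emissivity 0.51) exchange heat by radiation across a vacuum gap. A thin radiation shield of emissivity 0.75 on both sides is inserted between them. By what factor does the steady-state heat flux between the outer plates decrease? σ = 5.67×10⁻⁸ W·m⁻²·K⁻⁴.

factor ≈ 1.58

Without shield: q₀ = σΔ(T⁴)/(1/ε₁+1/ε₂−1) with denominator 2.884.
With shield the two gaps are in series; the resistances add: (1/ε₁+1/ε_s−1)+(1/ε_s+1/ε₂−1) = 2.256+2.294 = 4.551.
Heat-flux ratio q₀/q = 4.551/2.884.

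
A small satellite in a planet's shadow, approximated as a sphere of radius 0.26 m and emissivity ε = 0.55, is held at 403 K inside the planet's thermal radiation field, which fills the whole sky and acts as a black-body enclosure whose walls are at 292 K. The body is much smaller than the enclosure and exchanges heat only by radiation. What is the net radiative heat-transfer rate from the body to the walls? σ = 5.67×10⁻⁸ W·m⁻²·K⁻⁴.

P_net ≈ 506 W

For a small grey body in a large enclosure: P_net = εσA(T_body⁴ − T_wall⁴).
A = 4πr² = 0.8495 m²; T_body⁴ − T_wall⁴ = 2.638×10¹⁰ − 7.270×10⁹ = 1.911×10¹⁰ K⁴.
|P_net| = 0.55·5.67×10⁻⁸·0.8495·1.911×10¹⁰.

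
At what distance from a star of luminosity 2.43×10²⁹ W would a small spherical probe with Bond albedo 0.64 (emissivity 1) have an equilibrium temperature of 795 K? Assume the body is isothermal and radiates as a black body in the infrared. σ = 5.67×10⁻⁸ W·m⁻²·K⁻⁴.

d ≈ 2.77×10¹¹ m

For an isothermal black-emitting sphere, (1−a)S·πr² = σ·4πr²·T⁴ ⇒ S = 4σT⁴/(1−a).
S = 4·5.67×10⁻⁸·(795)⁴/0.360 = 2.517×10⁵ W/m².
Flux falls as S = L/(4πd²), so d = √(L/(4πS)) = √(2.43×10²⁹/(4π·2.517×10⁵)).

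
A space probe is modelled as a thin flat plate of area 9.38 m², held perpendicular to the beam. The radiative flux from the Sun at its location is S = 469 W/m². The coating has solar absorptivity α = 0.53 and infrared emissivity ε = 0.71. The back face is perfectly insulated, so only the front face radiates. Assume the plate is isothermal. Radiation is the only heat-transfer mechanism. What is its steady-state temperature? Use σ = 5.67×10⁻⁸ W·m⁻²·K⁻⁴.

T ≈ 280 K

At equilibrium, absorbed power = emitted power.
Absorbing cross-section = A = 9.380 m²; emitting surface = A = 9.380 m² (ratio 1).
αS·A_cross = εσ·A_surf·T⁴  ⇒  T⁴ = αS/(ε·1σ).
T⁴ = 0.530·469/(0.71·1·5.67×10⁻⁸) = 6.175×10⁹ K⁴.
T = (6.175×10⁹)^(1/4).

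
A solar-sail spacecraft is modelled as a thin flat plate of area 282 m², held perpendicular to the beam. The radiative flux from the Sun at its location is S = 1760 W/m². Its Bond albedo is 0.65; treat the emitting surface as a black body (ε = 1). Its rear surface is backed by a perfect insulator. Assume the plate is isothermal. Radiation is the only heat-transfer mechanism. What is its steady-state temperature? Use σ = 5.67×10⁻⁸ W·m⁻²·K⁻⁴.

At equilibrium, absorbed power = emitted power.
Absorbing cross-section = A = 282.0 m²; emitting surface = A = 282.0 m² (ratio 1).
(1−a)S·A_cross = εσ·A_surf·T⁴  ⇒  T⁴ = (1−a)S/(1σ).
T⁴ = 0.350·1760/(1·5.67×10⁻⁸) = 1.086×10¹⁰ K⁴.
T = (1.086×10¹⁰)^(1/4).

T ≈ 323 K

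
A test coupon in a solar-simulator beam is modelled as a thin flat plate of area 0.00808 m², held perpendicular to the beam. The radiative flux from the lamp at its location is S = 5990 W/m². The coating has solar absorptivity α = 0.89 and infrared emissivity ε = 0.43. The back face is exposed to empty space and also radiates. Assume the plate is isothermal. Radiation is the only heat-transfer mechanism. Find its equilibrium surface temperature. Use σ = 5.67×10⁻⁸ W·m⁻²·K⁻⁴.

At equilibrium, absorbed power = emitted power.
Absorbing cross-section = A = 0.008080 m²; emitting surface = 2A = 0.01616 m² (ratio 2).
αS·A_cross = εσ·A_surf·T⁴  ⇒  T⁴ = αS/(ε·2σ).
T⁴ = 0.890·5990/(0.43·2·5.67×10⁻⁸) = 1.093×10¹¹ K⁴.
T = (1.093×10¹¹)^(1/4).

T ≈ 575 K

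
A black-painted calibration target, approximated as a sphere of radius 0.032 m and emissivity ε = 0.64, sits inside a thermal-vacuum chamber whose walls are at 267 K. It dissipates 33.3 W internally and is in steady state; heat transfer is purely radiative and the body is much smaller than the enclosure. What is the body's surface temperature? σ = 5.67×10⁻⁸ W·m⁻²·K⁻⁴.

For a small grey body in a large enclosure, net radiated power = εσA(T⁴ − T_w⁴).
Steady state: P = εσA(T⁴ − T_w⁴) with A = 4πr² = 0.01287 m².
T⁴ = P/(εσA) + T_w⁴ = 33.3/(0.64·5.67×10⁻⁸·0.01287) + (267)⁴
    = 7.131×10¹⁰ + 5.082×10⁹ = 7.640×10¹⁰ K⁴.

T ≈ 526 K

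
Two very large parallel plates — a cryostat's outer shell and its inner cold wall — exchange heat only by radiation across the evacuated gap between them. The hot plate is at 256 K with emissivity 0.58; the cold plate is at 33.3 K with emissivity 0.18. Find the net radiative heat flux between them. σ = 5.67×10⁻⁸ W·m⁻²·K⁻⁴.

q ≈ 38.8 W/m²

For two infinite grey parallel plates, q = σ(T₁⁴ − T₂⁴)/(1/ε₁ + 1/ε₂ − 1).
T₁⁴ − T₂⁴ = 4.295×10⁹ − 1.230×10⁶ = 4.294×10⁹ K⁴.
1/ε₁ + 1/ε₂ − 1 = 1.724 + 5.556 − 1 = 6.280.
q = 5.67×10⁻⁸ × 4.294×10⁹ / 6.280.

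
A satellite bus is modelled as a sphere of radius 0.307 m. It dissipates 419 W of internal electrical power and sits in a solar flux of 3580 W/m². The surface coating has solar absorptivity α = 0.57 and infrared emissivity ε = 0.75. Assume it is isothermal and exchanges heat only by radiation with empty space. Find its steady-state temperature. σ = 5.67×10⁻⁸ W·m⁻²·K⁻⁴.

At steady state, absorbed solar power + internal power = radiated power.
Absorbed: α·S·A_cross = 0.57·3580·0.2961 = 604.2 W (cross-section πr²).
Total input = 604.2 + 419 = 1023 W.
Radiated: εσ·A_surf·T⁴ with A_surf = 4πr² = 1.184 m².
T⁴ = 1023/(0.75·5.67×10⁻⁸·1.184) = 2.032×10¹⁰ K⁴.

T ≈ 378 K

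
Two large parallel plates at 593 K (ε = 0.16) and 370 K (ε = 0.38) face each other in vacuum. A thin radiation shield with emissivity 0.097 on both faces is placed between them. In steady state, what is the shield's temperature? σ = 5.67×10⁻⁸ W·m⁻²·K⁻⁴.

In steady state the net flux on the hot side equals that on the cold side.
σ(T₁⁴−T_s⁴)/D₁ = σ(T_s⁴−T₂⁴)/D₂, with D₁ = 1/ε₁+1/ε_s−1 = 15.56, D₂ = 1/ε_s+1/ε₂−1 = 11.94.
Solve for T_s⁴: T_s⁴ = (D₂·T₁⁴ + D₁·T₂⁴)/(D₁+D₂) = 6.430×10¹⁰ K⁴.

T_s ≈ 504 K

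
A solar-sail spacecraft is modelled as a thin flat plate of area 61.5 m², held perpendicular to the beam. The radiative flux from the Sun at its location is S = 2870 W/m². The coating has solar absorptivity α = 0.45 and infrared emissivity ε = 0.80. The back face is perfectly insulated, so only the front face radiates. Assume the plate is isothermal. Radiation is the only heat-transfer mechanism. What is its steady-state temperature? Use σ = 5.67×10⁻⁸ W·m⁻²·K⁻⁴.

T ≈ 411 K

At equilibrium, absorbed power = emitted power.
Absorbing cross-section = A = 61.50 m²; emitting surface = A = 61.50 m² (ratio 1).
αS·A_cross = εσ·A_surf·T⁴  ⇒  T⁴ = αS/(ε·1σ).
T⁴ = 0.450·2870/(0.80·1·5.67×10⁻⁸) = 2.847×10¹⁰ K⁴.
T = (2.847×10¹⁰)^(1/4).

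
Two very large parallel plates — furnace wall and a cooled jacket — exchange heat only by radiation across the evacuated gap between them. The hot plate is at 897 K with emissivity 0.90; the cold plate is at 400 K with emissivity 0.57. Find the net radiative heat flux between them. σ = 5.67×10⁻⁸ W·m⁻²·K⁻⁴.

For two infinite grey parallel plates, q = σ(T₁⁴ − T₂⁴)/(1/ε₁ + 1/ε₂ − 1).
T₁⁴ − T₂⁴ = 6.474×10¹¹ − 2.560×10¹⁰ = 6.218×10¹¹ K⁴.
1/ε₁ + 1/ε₂ − 1 = 1.111 + 1.754 − 1 = 1.865.
q = 5.67×10⁻⁸ × 6.218×10¹¹ / 1.865.

q ≈ 18900 W/m²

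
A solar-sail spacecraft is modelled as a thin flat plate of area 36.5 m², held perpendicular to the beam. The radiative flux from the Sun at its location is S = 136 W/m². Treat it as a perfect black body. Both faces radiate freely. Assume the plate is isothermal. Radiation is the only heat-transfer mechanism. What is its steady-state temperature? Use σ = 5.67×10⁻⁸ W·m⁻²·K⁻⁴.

T ≈ 186 K

At equilibrium, absorbed power = emitted power.
Absorbing cross-section = A = 36.50 m²; emitting surface = 2A = 73.00 m² (ratio 2).
S·A_cross = εσ·A_surf·T⁴  ⇒  T⁴ = S/(2σ).
T⁴ = 1.00·136/(2·5.67×10⁻⁸) = 1.199×10⁹ K⁴.
T = (1.199×10⁹)^(1/4).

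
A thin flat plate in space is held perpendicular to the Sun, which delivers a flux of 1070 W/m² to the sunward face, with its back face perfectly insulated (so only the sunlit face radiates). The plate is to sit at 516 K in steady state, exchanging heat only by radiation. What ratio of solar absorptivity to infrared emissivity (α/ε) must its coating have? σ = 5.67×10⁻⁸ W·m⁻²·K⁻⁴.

α/ε ≈ 3.76

Balance: αS·A = εσ·1A·T⁴ ⇒ α/ε = σT⁴/S.
α/ε = 5.67×10⁻⁸·(516)⁴/1070 = 5.67×10⁻⁸·7.089×10¹⁰/1070.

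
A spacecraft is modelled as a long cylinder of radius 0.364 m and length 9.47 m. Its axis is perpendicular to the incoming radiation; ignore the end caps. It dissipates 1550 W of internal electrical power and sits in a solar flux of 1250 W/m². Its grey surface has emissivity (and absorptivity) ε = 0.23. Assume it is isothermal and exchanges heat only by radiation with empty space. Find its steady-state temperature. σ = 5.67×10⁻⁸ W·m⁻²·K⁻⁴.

At steady state, absorbed solar power + internal power = radiated power.
Absorbed: α·S·A_cross = 0.23·1250·6.894 = 1982 W (cross-section 2rL).
Total input = 1982 + 1550 = 3532 W.
Radiated: εσ·A_surf·T⁴ with A_surf = 2πrL = 21.66 m².
T⁴ = 3532/(0.23·5.67×10⁻⁸·21.66) = 1.251×10¹⁰ K⁴.

T ≈ 334 K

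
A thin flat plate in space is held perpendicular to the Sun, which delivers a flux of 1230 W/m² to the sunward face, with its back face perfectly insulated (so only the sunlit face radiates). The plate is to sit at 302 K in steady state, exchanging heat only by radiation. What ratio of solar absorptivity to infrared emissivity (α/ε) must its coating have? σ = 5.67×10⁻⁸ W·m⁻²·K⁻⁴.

Balance: αS·A = εσ·1A·T⁴ ⇒ α/ε = σT⁴/S.
α/ε = 5.67×10⁻⁸·(302)⁴/1230 = 5.67×10⁻⁸·8.318×10⁹/1230.

α/ε ≈ 0.383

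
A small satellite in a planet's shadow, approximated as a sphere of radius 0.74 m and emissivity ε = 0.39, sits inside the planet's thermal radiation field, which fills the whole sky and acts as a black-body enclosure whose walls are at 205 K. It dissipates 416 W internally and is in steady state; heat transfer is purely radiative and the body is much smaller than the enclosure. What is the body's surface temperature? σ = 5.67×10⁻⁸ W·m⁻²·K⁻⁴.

For a small grey body in a large enclosure, net radiated power = εσA(T⁴ − T_w⁴).
Steady state: P = εσA(T⁴ − T_w⁴) with A = 4πr² = 6.881 m².
T⁴ = P/(εσA) + T_w⁴ = 416/(0.39·5.67×10⁻⁸·6.881) + (205)⁴
    = 2.734×10⁹ + 1.766×10⁹ = 4.500×10⁹ K⁴.

T ≈ 259 K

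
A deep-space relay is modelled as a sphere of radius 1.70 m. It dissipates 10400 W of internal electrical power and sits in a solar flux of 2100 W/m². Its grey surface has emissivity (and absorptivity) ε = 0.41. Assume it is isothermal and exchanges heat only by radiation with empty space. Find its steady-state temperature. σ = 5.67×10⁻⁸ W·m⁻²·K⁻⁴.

At steady state, absorbed solar power + internal power = radiated power.
Absorbed: α·S·A_cross = 0.41·2100·9.079 = 7817 W (cross-section πr²).
Total input = 7817 + 10400 = 18220 W.
Radiated: εσ·A_surf·T⁴ with A_surf = 4πr² = 36.32 m².
T⁴ = 18220/(0.41·5.67×10⁻⁸·36.32) = 2.158×10¹⁰ K⁴.

T ≈ 383 K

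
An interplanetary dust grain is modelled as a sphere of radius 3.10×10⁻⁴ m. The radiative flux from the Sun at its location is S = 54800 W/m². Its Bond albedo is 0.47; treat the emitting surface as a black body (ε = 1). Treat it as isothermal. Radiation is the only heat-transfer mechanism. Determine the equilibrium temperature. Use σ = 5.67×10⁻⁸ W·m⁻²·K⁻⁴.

At equilibrium, absorbed power = emitted power.
Absorbing cross-section = πr² = 3.019×10⁻⁷ m²; emitting surface = 4πr² = 1.208×10⁻⁶ m² (ratio 4).
(1−a)S·A_cross = εσ·A_surf·T⁴  ⇒  T⁴ = (1−a)S/(4σ).
T⁴ = 0.530·54800/(4·5.67×10⁻⁸) = 1.281×10¹¹ K⁴.
T = (1.281×10¹¹)^(1/4).

T ≈ 598 K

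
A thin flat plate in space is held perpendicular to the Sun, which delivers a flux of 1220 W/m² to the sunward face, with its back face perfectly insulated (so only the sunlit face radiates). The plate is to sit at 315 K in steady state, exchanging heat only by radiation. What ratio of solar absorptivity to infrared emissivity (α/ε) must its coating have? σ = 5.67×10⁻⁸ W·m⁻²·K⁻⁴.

α/ε ≈ 0.458

Balance: αS·A = εσ·1A·T⁴ ⇒ α/ε = σT⁴/S.
α/ε = 5.67×10⁻⁸·(315)⁴/1220 = 5.67×10⁻⁸·9.846×10⁹/1220.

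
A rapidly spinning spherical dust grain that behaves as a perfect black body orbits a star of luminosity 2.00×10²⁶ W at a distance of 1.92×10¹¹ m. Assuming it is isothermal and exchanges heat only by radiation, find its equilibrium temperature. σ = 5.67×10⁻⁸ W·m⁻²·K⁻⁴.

First find the stellar flux at distance d: S = L/(4πd²) = 2.00×10²⁶/(4π·(1.92×10¹¹)²) = 431.7 W/m².
For an isothermal sphere, absorbed (1−a)S·πr² = emitted σ·4πr²·T⁴, so T⁴ = (1−a)S/(4σ).
T⁴ = 1.00·431.7/(4·5.67×10⁻⁸) = 1.904×10⁹ K⁴.

T ≈ 209 K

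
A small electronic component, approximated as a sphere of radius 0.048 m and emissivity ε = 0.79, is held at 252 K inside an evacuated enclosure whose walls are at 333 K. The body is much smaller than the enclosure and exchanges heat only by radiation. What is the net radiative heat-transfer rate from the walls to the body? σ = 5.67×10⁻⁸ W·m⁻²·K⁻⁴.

For a small grey body in a large enclosure: P_net = εσA(T_body⁴ − T_wall⁴).
A = 4πr² = 0.02895 m²; T_body⁴ − T_wall⁴ = 4.033×10⁹ − 1.230×10¹⁰ = -8.264×10⁹ K⁴.
|P_net| = 0.79·5.67×10⁻⁸·0.02895·8.264×10⁹.

P_net ≈ 10.7 W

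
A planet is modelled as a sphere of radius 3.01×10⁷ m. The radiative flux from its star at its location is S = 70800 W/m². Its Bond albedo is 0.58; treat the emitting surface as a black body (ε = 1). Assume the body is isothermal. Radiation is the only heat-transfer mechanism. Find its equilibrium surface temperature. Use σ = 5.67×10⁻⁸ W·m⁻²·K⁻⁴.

T ≈ 602 K

At equilibrium, absorbed power = emitted power.
Absorbing cross-section = πr² = 2.846×10¹⁵ m²; emitting surface = 4πr² = 1.139×10¹⁶ m² (ratio 4).
(1−a)S·A_cross = εσ·A_surf·T⁴  ⇒  T⁴ = (1−a)S/(4σ).
T⁴ = 0.420·70800/(4·5.67×10⁻⁸) = 1.311×10¹¹ K⁴.
T = (1.311×10¹¹)^(1/4).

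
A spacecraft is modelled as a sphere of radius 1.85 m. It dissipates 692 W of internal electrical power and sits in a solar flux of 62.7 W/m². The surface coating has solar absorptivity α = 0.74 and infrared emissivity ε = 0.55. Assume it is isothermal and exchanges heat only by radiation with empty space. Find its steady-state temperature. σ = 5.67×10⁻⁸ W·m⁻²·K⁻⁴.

At steady state, absorbed solar power + internal power = radiated power.
Absorbed: α·S·A_cross = 0.74·62.7·10.75 = 498.9 W (cross-section πr²).
Total input = 498.9 + 692 = 1191 W.
Radiated: εσ·A_surf·T⁴ with A_surf = 4πr² = 43.01 m².
T⁴ = 1191/(0.55·5.67×10⁻⁸·43.01) = 8.879×10⁸ K⁴.

T ≈ 173 K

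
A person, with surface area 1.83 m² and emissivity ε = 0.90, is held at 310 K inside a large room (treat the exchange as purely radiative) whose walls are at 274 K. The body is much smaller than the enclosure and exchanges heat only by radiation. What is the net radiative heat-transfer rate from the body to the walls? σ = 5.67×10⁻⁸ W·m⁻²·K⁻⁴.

P_net ≈ 336 W

For a small grey body in a large enclosure: P_net = εσA(T_body⁴ − T_wall⁴).
A = 1.83 m²; T_body⁴ − T_wall⁴ = 9.235×10⁹ − 5.636×10⁹ = 3.599×10⁹ K⁴.
|P_net| = 0.90·5.67×10⁻⁸·1.830·3.599×10⁹.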